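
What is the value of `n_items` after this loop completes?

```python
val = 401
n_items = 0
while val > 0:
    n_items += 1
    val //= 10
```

Count digits by repeated division by 10
`n_items` takes the values: 0 → 1 → 2 → 3

Answer: 3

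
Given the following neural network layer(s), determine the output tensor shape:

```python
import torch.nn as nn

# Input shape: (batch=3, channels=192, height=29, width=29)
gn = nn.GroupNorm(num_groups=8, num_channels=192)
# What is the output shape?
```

Input: (3, 192, 29, 29) -> Output: (3, 192, 29, 29)

Answer: (3, 192, 29, 29)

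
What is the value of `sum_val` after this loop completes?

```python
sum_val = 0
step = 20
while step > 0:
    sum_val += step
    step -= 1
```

Sum 20 down to 1
`sum_val` takes the values: 0 → 20 → 39 → 57 → 74 → 90 → 105 → 119 → 132 → 144 → 155 → 165 → 174 → 182 → 189 → 195 → 200 → 204 → 207 → 209 → 210

Answer: 210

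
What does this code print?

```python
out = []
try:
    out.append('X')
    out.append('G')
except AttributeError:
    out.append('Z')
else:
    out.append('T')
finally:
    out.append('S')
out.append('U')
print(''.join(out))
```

Execution trace: 'X' (try body) → 'G' (try body, no exception) → 'T' (else) → 'S' (finally) → 'U' (after the try/except). Output: XGTSU

Answer: XGTSU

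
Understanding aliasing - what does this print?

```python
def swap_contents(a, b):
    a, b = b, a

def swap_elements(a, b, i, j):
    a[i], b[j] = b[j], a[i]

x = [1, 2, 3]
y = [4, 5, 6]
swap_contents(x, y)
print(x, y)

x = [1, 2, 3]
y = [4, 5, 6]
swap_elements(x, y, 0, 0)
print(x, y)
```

Key concept: parameter rebinding vs mutation.
Step by step:
`x = [1, 2, 3]` → x = [1, 2, 3]
`y = [4, 5, 6]` → y = [4, 5, 6]
`swap_contents(x, y)` → no visible change to tracked variables
`print(x, y)` → prints [1, 2, 3] [4, 5, 6]
`x = [1, 2, 3]` → x = [1, 2, 3]
`y = [4, 5, 6]` → y = [4, 5, 6]
`swap_elements(x, y, 0, 0)` → x = [4, 2, 3]; y = [1, 5, 6]
`print(x, y)` → prints [4, 2, 3] [1, 5, 6]

Answer:
[1, 2, 3] [4, 5, 6]
[4, 2, 3] [1, 5, 6]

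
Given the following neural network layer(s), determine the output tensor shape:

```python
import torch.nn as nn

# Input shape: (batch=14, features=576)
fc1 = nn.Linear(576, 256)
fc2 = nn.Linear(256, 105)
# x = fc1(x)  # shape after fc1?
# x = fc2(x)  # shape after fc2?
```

Input: (14, 576) -> after fc1: (14, 256) -> Output: (14, 105)

Answer: (14, 105)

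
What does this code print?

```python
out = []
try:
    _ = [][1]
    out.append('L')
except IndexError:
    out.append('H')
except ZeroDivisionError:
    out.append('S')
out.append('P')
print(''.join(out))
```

Execution trace: 'H' (except IndexError) → 'P' (after the try/except). Output: HP

Answer: HP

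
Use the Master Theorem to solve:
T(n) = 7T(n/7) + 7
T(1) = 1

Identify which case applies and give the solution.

a=7, b=7, f(n)=7. log_7(7) = 1. Since c=0 < 1, Case 1 applies: T(n) = Θ(n^log_b(a)) = O(n).

Answer: O(n) - Case 1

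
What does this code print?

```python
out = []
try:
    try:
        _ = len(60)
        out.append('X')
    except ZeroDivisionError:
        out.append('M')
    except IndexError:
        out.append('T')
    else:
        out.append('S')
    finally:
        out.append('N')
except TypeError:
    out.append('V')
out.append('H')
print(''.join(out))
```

Execution trace: 'N' (finally) → 'V' (outer except TypeError) → 'H' (after the try/except). Output: NVH

Answer: NVH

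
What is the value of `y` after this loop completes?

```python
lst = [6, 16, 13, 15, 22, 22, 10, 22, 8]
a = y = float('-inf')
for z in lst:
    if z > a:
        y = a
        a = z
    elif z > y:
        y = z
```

Second largest (with repeats) in [6, 16, 13, 15, 22, 22, 10, 22, 8]
`y` takes the values: -inf → 6 → 13 → 15 → 16 → 22

Answer: 22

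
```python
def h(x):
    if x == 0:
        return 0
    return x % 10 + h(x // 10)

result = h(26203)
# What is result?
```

Sum of digits of 26203: 3 + 0 + 2 + 6 + 2 = 13

Answer: 13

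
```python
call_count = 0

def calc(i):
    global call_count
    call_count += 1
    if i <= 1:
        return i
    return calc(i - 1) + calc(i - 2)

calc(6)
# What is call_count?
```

Calls(i) = 1 + Calls(i-1) + Calls(i-2); Calls(0)=Calls(1)=1. For i=6 this gives 25.

Answer: 25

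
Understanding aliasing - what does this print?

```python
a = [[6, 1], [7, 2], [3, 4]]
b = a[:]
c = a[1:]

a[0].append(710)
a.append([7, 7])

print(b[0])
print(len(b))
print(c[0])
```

Key concept: slice with nested mutation.
Step by step:
`a = [[6, 1], [7, 2], [3, 4]]` → a = [[6, 1], [7, 2], [3, 4]]
`b = a[:]` → b = [[6, 1], [7, 2], [3, 4]]
`c = a[1:]` → c = [[7, 2], [3, 4]]
`a[0].append(710)` → a = [[6, 1, 710], [7, 2], [3, 4]]; b = [[6, 1, 710], [7, 2], [3, 4]]
`a.append([7, 7])` → a = [[6, 1, 710], [7, 2], [3, 4], [7, 7]]
`print(b[0])` → prints [6, 1, 710]
`print(len(b))` → prints 3
`print(c[0])` → prints [7, 2]

Answer:
[6, 1, 710]
3
[7, 2]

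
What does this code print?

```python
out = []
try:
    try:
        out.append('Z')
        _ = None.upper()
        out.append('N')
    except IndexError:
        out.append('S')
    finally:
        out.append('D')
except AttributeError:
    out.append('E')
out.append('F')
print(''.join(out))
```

Execution trace: 'Z' (try body) → 'D' (finally) → 'E' (outer except AttributeError) → 'F' (after the try/except). Output: ZDEF

Answer: ZDEF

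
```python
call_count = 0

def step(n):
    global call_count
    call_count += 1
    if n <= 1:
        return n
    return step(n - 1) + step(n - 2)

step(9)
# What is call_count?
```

Calls(n) = 1 + Calls(n-1) + Calls(n-2); Calls(0)=Calls(1)=1. For n=9 this gives 109.

Answer: 109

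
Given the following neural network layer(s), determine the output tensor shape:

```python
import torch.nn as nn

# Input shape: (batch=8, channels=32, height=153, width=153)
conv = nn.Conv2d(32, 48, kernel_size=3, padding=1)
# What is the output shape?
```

Input: (8, 32, 153, 153) -> Output: (8, 48, 153, 153)

Answer: (8, 48, 153, 153)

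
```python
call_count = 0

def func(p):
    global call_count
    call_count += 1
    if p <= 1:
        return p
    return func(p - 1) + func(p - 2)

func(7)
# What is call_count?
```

Calls(p) = 1 + Calls(p-1) + Calls(p-2); Calls(0)=Calls(1)=1. For p=7 this gives 41.

Answer: 41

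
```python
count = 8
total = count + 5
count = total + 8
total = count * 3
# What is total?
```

Trace:
`count = 8` → count = 8
`total = count + 5` → total = 13
`count = total + 8` → count = 21
`total = count * 3` → total = 63
So total = 63

Answer: 63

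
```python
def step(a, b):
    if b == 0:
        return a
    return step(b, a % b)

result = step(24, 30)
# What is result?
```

step(24, 30) -> step(30, 24) -> step(24, 6) -> step(6, 0) -> 6

Answer: 6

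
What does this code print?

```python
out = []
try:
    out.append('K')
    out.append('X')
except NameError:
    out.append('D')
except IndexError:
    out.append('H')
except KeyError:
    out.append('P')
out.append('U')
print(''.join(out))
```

Execution trace: 'K' (try body) → 'X' (try body, no exception) → 'U' (after the try/except). Output: KXU

Answer: KXU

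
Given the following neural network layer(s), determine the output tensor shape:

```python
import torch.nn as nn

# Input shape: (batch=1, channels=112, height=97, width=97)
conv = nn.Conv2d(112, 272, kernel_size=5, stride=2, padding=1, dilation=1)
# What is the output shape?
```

Input: (1, 112, 97, 97) -> Output: (1, 272, 48, 48)

Answer: (1, 272, 48, 48)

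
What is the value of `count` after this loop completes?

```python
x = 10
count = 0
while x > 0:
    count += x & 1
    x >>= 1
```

Count set bits in 10 (binary: 0b1010)
`count` takes the values: 0 → 1 → 2

Answer: 2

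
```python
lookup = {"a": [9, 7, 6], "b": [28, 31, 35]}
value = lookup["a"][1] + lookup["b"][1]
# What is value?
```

Trace:
`lookup = {"a": [9, 7, 6], "b": [28, 31, 35]}` → lookup = {'a': [9, 7, 6], 'b': [28, 31, 35]}
`value = lookup["a"][1] + lookup["b"][1]` → value = 38
So value = 38

Answer: 38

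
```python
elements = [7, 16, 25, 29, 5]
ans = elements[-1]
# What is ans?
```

Trace:
`elements = [7, 16, 25, 29, 5]` → elements = [7, 16, 25, 29, 5]
`ans = elements[-1]` → ans = 5
So ans = 5

Answer: 5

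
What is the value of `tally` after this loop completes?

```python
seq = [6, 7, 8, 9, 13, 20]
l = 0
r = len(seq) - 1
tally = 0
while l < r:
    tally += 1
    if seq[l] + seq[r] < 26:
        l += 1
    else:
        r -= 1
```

Steps to find pair summing to 26
`tally` takes the values: 0 → 1 → 2 → 3 → 4 → 5

Answer: 5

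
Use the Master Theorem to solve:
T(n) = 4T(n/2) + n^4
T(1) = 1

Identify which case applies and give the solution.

a=4, b=2, f(n)=n^4. log_2(4) = 2. Since c=4 > 2 and the regularity condition holds (4(n/2)^4 = (4/2^4)n^4 with 4/2^4 < 1), Case 3 applies: T(n) = Θ(f(n)) = O(n^4).

Answer: O(n^4) - Case 3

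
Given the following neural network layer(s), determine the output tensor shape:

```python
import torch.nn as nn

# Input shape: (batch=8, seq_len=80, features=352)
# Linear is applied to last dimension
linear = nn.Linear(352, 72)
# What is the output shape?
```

Input: (8, 80, 352) -> Output: (8, 80, 72)

Answer: (8, 80, 72)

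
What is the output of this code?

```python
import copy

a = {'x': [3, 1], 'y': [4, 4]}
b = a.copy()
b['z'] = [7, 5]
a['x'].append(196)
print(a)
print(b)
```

Key concept: shallow copy of dict with mutable values.
Step by step:
`a = {'x': [3, 1], 'y': [4, 4]}` → a = {'x': [3, 1], 'y': [4, 4]}
`b = a.copy()` → b = {'x': [3, 1], 'y': [4, 4]}
`b['z'] = [7, 5]` → b = {'x': [3, 1], 'y': [4, 4], 'z': [7, 5]}
`a['x'].append(196)` → a = {'x': [3, 1, 196], 'y': [4, 4]}; b = {'x': [3, 1, 196], 'y': [4, 4], 'z': [7, 5]}
`print(a)` → prints {'x': [3, 1, 196], 'y': [4, 4]}
`print(b)` → prints {'x': [3, 1, 196], 'y': [4, 4], 'z': [7, 5]}

Answer:
{'x': [3, 1, 196], 'y': [4, 4]}
{'x': [3, 1, 196], 'y': [4, 4], 'z': [7, 5]}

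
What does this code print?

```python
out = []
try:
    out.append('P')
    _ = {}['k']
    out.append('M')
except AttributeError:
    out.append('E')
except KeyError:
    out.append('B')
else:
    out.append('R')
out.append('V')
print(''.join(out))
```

Execution trace: 'P' (try body) → 'B' (except KeyError) → 'V' (after the try/except). Output: PBV

Answer: PBV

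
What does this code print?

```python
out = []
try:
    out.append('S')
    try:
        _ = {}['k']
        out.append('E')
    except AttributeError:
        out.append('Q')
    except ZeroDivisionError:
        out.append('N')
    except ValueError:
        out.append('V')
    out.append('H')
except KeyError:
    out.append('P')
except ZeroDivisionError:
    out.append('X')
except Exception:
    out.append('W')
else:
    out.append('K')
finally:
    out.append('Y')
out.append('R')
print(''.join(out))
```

Execution trace: 'S' (try body) → 'P' (except KeyError) → 'Y' (finally) → 'R' (after the try/except). Output: SPYR

Answer: SPYR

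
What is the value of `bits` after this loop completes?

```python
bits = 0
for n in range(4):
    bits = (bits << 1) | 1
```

Build 4 consecutive 1-bits: 0b1111
`bits` takes the values: 0 → 1 → 3 → 7 → 15

Answer: 15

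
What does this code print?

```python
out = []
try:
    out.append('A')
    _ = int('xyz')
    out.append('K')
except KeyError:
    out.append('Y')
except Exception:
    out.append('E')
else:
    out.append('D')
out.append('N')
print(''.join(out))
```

Execution trace: 'A' (try body) → 'E' (except Exception) → 'N' (after the try/except). Output: AEN

Answer: AEN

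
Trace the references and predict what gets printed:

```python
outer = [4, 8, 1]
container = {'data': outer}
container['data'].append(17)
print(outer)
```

Key concept: dict holds reference to list.
Step by step:
`outer = [4, 8, 1]` → outer = [4, 8, 1]
`container = {'data': outer}` → container = {'data': [4, 8, 1]}
`container['data'].append(17)` → outer = [4, 8, 1, 17]; container = {'data': [4, 8, 1, 17]}
`print(outer)` → prints [4, 8, 1, 17]

Answer: [4, 8, 1, 17]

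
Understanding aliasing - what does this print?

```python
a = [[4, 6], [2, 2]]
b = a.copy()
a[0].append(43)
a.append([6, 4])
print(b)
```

Key concept: shallow copy with nested lists.
Step by step:
`a = [[4, 6], [2, 2]]` → a = [[4, 6], [2, 2]]
`b = a.copy()` → b = [[4, 6], [2, 2]]
`a[0].append(43)` → a = [[4, 6, 43], [2, 2]]; b = [[4, 6, 43], [2, 2]]
`a.append([6, 4])` → a = [[4, 6, 43], [2, 2], [6, 4]]
`print(b)` → prints [[4, 6, 43], [2, 2]]

Answer: [[4, 6, 43], [2, 2]]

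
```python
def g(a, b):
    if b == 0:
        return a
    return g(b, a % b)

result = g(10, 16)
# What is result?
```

g(10, 16) -> g(16, 10) -> g(10, 6) -> g(6, 4) -> g(4, 2) -> g(2, 0) -> 2

Answer: 2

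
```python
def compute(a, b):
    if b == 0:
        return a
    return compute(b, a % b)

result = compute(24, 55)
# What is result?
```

compute(24, 55) -> compute(55, 24) -> compute(24, 7) -> compute(7, 3) -> compute(3, 1) -> compute(1, 0) -> 1

Answer: 1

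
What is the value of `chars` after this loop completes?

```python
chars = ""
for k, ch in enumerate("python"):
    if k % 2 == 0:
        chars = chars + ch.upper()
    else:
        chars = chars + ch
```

Uppercase even positions in 'python'
`chars` takes the values: "" → "P" → "Py" → "PyT" → "PyTh" → "PyThO" → "PyThOn"

Answer: "PyThOn"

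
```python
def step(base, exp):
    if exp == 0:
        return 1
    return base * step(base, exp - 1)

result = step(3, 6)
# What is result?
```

step(3, 6) = 3 * 3 * 3 * 3 * 3 * 3 = 729

Answer: 729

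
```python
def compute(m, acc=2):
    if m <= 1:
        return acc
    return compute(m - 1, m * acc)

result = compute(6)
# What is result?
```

Accumulator trace (n, acc): (6, 2) -> (5, 12) -> (4, 60) -> (3, 240) -> (2, 720) -> (1, 1440) -> return 1440

Answer: 1440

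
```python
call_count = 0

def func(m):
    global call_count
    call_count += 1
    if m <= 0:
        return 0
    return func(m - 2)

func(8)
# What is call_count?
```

Linear recursion stepping by 2: 5 calls from m=8 down to ≤0.

Answer: 5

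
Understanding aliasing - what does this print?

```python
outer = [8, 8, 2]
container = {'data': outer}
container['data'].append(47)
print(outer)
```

Key concept: dict holds reference to list.
Step by step:
`outer = [8, 8, 2]` → outer = [8, 8, 2]
`container = {'data': outer}` → container = {'data': [8, 8, 2]}
`container['data'].append(47)` → outer = [8, 8, 2, 47]; container = {'data': [8, 8, 2, 47]}
`print(outer)` → prints [8, 8, 2, 47]

Answer: [8, 8, 2, 47]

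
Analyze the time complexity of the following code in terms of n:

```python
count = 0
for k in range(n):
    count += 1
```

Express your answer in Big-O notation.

Each loop level contributes: n. Multiplying the contributions gives O(n).

Answer: O(n)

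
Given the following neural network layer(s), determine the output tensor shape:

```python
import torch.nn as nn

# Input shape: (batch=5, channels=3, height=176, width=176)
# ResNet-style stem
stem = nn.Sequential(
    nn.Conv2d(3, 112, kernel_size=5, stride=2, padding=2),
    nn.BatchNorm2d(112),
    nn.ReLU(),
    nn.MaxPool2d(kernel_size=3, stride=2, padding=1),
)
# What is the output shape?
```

Input: (5, 3, 176, 176) -> after Conv2d 5x5 stride=2: (5, 112, 88, 88) -> Output: (5, 112, 44, 44)

Answer: (5, 112, 44, 44)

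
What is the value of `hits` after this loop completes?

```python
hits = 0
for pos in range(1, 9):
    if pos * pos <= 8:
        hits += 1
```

Count numbers where pos² ≤ 8
`hits` takes the values: 0 → 1 → 2

Answer: 2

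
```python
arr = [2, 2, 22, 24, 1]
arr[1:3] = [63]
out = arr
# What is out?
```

Trace:
`arr = [2, 2, 22, 24, 1]` → arr = [2, 2, 22, 24, 1]
`arr[1:3] = [63]` → arr = [2, 63, 24, 1]
`out = arr` → out = [2, 63, 24, 1]
So out = [2, 63, 24, 1]

Answer: [2, 63, 24, 1]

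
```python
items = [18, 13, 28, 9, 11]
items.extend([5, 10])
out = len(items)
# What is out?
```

Trace:
`items = [18, 13, 28, 9, 11]` → items = [18, 13, 28, 9, 11]
`items.extend([5, 10])` → items = [18, 13, 28, 9, 11, 5, 10]
`out = len(items)` → out = 7
So out = 7

Answer: 7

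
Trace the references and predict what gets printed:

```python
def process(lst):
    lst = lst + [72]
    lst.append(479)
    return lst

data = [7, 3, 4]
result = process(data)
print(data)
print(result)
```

Key concept: rebinding parameter vs mutation.
Step by step:
`data = [7, 3, 4]` → data = [7, 3, 4]
`result = process(data)` → result = [7, 3, 4, 72, 479]
`print(data)` → prints [7, 3, 4]
`print(result)` → prints [7, 3, 4, 72, 479]

Answer:
[7, 3, 4]
[7, 3, 4, 72, 479]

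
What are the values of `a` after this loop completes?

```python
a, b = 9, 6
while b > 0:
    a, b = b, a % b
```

GCD of 9 and 6
`a` takes the values: 9 → 6 → 3

Answer: 3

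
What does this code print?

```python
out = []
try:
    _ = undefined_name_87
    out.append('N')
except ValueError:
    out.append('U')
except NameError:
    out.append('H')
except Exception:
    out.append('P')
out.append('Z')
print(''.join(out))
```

Execution trace: 'H' (except NameError) → 'Z' (after the try/except). Output: HZ

Answer: HZ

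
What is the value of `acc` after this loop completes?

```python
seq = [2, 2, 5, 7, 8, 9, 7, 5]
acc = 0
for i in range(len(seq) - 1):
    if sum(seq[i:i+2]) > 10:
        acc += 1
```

Count windows with sum > 10
`acc` takes the values: 0 → 1 → 2 → 3 → 4 → 5

Answer: 5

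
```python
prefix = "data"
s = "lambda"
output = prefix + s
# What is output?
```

Trace:
`prefix = "data"` → prefix = 'data'
`s = "lambda"` → s = 'lambda'
`output = prefix + s` → output = 'datalambda'
So output = 'datalambda'

Answer: 'datalambda'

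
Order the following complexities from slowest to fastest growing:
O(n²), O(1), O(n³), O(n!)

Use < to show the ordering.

Ordered by growth rate: O(1) < O(n²) < O(n³) < O(n!)

Answer: O(1) < O(n²) < O(n³) < O(n!)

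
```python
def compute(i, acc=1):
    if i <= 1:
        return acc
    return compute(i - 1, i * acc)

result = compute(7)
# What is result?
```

Accumulator trace (n, acc): (7, 1) -> (6, 7) -> (5, 42) -> (4, 210) -> (3, 840) -> (2, 2520) -> (1, 5040) -> return 5040

Answer: 5040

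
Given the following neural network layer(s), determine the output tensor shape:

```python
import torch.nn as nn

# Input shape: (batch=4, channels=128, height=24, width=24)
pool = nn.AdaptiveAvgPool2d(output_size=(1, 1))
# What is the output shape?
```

Input: (4, 128, 24, 24) -> Output: (4, 128, 1, 1)

Answer: (4, 128, 1, 1)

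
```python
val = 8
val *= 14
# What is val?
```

Trace:
`val = 8` → val = 8
`val *= 14` → val = 112
So val = 112

Answer: 112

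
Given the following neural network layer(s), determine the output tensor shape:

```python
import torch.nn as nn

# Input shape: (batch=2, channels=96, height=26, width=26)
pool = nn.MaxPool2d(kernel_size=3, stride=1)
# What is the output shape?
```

Input: (2, 96, 26, 26) -> Output: (2, 96, 24, 24)

Answer: (2, 96, 24, 24)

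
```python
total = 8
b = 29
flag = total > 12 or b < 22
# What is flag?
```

Trace:
`total = 8` → total = 8
`b = 29` → b = 29
`flag = total > 12 or b < 22` → flag = False
So flag = False

Answer: False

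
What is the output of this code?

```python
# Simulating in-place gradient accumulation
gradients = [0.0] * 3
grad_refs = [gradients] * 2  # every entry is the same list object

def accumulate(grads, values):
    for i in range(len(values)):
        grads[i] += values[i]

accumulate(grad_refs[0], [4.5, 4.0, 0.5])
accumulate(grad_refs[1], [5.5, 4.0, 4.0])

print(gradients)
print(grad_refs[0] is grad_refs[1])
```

Key concept: gradient accumulation aliasing.
Step by step:
`gradients = [0.0] * 3` → gradients = [0.0, 0.0, 0.0]
`grad_refs = [gradients] * 2` → grad_refs = [[0.0, 0.0, 0.0], [0.0, 0.0, 0.0]]
`accumulate(grad_refs[0], [4.5, 4.0, 0.5])` → gradients = [4.5, 4.0, 0.5]; grad_refs = [[4.5, 4.0, 0.5], [4.5, 4.0, 0.5]]
`accumulate(grad_refs[1], [5.5, 4.0, 4.0])` → gradients = [10.0, 8.0, 4.5]; grad_refs = [[10.0, 8.0, 4.5], [10.0, 8.0, 4.5]]
`print(gradients)` → prints [10.0, 8.0, 4.5]
`print(grad_refs[0] is grad_refs[1])` → prints True

Answer:
[10.0, 8.0, 4.5]
True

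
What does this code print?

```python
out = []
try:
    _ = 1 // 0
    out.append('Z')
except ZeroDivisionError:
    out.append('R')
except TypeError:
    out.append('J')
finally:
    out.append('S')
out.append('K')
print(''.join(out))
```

Execution trace: 'R' (except ZeroDivisionError) → 'S' (finally) → 'K' (after the try/except). Output: RSK

Answer: RSK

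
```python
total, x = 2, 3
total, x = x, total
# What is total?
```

Trace:
`total, x = 2, 3` → total = 2; x = 3
`total, x = x, total` → total = 3; x = 2
So total = 3

Answer: 3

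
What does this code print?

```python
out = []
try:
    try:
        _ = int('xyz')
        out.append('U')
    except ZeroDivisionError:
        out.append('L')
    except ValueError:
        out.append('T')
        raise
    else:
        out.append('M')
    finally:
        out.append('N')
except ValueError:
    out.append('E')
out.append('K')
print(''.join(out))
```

Execution trace: 'T' (inner except ValueError) → 'N' (inner finally) → 'E' (outer except ValueError) → 'K' (after the try/except). Output: TNEK

Answer: TNEK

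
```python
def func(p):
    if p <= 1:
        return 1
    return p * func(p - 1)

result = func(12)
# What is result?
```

func(12) = 12 * 11 * 10 * 9 * 8 * 7 * 6 * 5 * 4 * 3 * 2 * 1 = 479001600

Answer: 479001600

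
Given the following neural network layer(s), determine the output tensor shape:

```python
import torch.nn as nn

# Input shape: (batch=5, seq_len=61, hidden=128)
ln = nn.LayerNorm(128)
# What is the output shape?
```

Input: (5, 61, 128) -> Output: (5, 61, 128)

Answer: (5, 61, 128)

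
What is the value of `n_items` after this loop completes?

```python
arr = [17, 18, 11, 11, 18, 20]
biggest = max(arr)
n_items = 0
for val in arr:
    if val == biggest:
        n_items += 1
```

Count of max value 20 in [17, 18, 11, 11, 18, 20]
`n_items` takes the values: 0 → 1

Answer: 1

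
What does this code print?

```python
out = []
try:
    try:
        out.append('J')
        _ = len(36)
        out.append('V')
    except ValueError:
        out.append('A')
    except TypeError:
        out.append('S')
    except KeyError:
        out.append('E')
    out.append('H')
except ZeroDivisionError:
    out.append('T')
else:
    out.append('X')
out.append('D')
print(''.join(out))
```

Execution trace: 'J' (inner try body) → 'S' (inner except TypeError) → 'H' (try body, no exception) → 'X' (else) → 'D' (after the try/except). Output: JSHXD

Answer: JSHXD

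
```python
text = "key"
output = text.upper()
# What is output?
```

Trace:
`text = "key"` → text = 'key'
`output = text.upper()` → output = 'KEY'
So output = 'KEY'

Answer: 'KEY'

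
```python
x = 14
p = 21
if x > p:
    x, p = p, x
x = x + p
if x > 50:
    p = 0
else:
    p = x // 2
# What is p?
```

Trace:
`x = 14` → x = 14
`p = 21` → p = 21
`if x > p: ...` → x > p is False → no variable changes
`x = x + p` → x = 35
`if x > 50: ...` → x > 50 is False, take else branch → p = 17
So p = 17

Answer: 17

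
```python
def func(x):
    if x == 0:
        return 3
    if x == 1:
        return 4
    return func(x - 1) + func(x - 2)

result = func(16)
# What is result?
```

Build up from base cases: func(0)=3, func(1)=4, func(2)=7, func(3)=11, func(4)=18, func(5)=29, func(6)=47, ..., func(16)=5778

Answer: 5778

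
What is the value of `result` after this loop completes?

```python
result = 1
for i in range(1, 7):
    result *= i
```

6! = 720
`result` takes the values: 1 → 2 → 6 → 24 → 120 → 720

Answer: 720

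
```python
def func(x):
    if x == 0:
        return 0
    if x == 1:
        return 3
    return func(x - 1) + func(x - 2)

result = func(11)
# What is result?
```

Build up from base cases: func(0)=0, func(1)=3, func(2)=3, func(3)=6, func(4)=9, func(5)=15, func(6)=24, ..., func(11)=267

Answer: 267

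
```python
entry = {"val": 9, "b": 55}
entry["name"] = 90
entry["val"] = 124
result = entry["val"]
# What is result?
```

Trace:
`entry = {"val": 9, "b": 55}` → entry = {'val': 9, 'b': 55}
`entry["name"] = 90` → entry = {'val': 9, 'b': 55, 'name': 90}
`entry["val"] = 124` → entry = {'val': 124, 'b': 55, 'name': 90}
`result = entry["val"]` → result = 124
So result = 124

Answer: 124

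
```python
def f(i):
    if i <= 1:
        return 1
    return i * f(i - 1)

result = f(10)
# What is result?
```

f(10) = 10 * 9 * 8 * 7 * 6 * 5 * 4 * 3 * 2 * 1 = 3628800

Answer: 3628800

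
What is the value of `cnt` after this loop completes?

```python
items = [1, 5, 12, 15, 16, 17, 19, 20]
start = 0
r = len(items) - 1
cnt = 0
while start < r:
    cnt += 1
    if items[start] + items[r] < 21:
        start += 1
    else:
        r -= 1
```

Steps to find pair summing to 21
`cnt` takes the values: 0 → 1 → 2 → 3 → 4 → 5 → 6 → 7

Answer: 7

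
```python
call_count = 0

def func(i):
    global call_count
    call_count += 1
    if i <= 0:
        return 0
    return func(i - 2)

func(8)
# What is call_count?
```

Linear recursion stepping by 2: 5 calls from i=8 down to ≤0.

Answer: 5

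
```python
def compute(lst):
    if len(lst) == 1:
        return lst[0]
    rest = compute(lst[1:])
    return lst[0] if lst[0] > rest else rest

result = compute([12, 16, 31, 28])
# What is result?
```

Recursive max over [12, 16, 31, 28] = 31

Answer: 31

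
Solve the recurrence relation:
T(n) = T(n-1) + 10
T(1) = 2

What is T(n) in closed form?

Unrolling: T(n) = T(1) + 10·(n-1) = 2 + 10(n-1) = 10n - 8.

Answer: T(n) = 10n - 8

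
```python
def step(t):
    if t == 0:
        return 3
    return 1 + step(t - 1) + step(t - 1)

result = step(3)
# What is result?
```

step(t) = 1 + 2·step(t-1), step(0)=3. Closed form: (3+1)·2^3 - 1 = 31.

Answer: 31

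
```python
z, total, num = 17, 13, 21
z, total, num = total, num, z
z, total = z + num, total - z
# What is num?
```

Trace:
`z, total, num = 17, 13, 21` → z = 17; total = 13; num = 21
`z, total, num = total, num, z` → z = 13; total = 21; num = 17
`z, total = z + num, total - z` → z = 30; total = 8
So num = 17

Answer: 17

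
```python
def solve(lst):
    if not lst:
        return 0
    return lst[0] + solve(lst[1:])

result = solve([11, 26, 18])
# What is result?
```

11 + 26 + 18 + 0 = 55

Answer: 55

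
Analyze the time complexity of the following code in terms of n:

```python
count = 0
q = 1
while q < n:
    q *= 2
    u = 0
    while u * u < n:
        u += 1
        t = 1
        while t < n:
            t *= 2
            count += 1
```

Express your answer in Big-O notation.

Each loop level contributes: log n × √n × log n. Multiplying the contributions gives O(√n log² n).

Answer: O(√n log² n)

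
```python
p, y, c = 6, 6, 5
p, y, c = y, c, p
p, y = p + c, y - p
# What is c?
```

Trace:
`p, y, c = 6, 6, 5` → p = 6; y = 6; c = 5
`p, y, c = y, c, p` → p = 6; y = 5; c = 6
`p, y = p + c, y - p` → p = 12; y = -1
So c = 6

Answer: 6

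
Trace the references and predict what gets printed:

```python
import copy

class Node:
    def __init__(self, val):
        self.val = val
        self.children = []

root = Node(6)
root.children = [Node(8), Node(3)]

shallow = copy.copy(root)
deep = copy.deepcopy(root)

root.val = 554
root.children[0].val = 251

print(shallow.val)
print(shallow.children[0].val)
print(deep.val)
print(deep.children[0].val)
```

Key concept: deep copy with custom objects.
Step by step:
`root = Node(6)` → root = Node(val=6, children=[])
`root.children = [Node(8), Node(3)]` → root = Node(val=6, children=[Node(val=8, children=[]), Node(val=3, children=[])])
`shallow = copy.copy(root)` → shallow = Node(val=6, children=[Node(val=8, children=[]), Node(val=3, children=[])])
`deep = copy.deepcopy(root)` → deep = Node(val=6, children=[Node(val=8, children=[]), Node(val=3, children=[])])
`root.val = 554` → root = Node(val=554, children=[Node(val=8, children=[]), Node(val=3, children=[])])
`root.children[0].val = 251` → root = Node(val=554, children=[Node(val=251, children=[]), Node(val=3, children=[])]); shallow = Node(val=6, children=[Node(val=251, children=[]), Node(val=3, children=[])])
`print(shallow.val)` → prints 6
`print(shallow.children[0].val)` → prints 251
`print(deep.val)` → prints 6
`print(deep.children[0].val)` → prints 8

Answer:
6
251
6
8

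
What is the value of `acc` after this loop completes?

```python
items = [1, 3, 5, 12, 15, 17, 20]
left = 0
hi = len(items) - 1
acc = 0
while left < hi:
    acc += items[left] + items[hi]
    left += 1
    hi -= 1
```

Sum of pairs from ends
`acc` takes the values: 0 → 21 → 41 → 61

Answer: 61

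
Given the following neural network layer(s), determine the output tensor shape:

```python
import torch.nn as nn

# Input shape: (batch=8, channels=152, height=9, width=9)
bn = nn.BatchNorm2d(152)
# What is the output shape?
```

Input: (8, 152, 9, 9) -> Output: (8, 152, 9, 9)

Answer: (8, 152, 9, 9)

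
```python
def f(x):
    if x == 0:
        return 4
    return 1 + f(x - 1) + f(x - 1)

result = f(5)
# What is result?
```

f(x) = 1 + 2·f(x-1), f(0)=4. Closed form: (4+1)·2^5 - 1 = 159.

Answer: 159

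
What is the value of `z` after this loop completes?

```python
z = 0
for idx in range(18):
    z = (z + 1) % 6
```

Increment mod 6, 18 times = 0
`z` takes the values: 0 → 1 → 2 → 3 → 4 → 5 → 0 → 1 → 2 → 3 → 4 → 5 → 0 → 1 → 2 → 3 → 4 → 5 → 0

Answer: 0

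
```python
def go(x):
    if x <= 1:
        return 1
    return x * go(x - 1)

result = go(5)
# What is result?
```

go(5) = 5 * 4 * 3 * 2 * 1 = 120

Answer: 120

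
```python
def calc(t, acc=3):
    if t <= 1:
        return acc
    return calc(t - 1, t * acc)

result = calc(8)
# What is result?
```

Accumulator trace (n, acc): (8, 3) -> (7, 24) -> (6, 168) -> (5, 1008) -> (4, 5040) -> (3, 20160) -> (2, 60480) -> (1, 120960) -> return 120960

Answer: 120960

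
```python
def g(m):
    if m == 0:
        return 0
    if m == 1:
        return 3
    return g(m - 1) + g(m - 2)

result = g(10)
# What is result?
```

Build up from base cases: g(0)=0, g(1)=3, g(2)=3, g(3)=6, g(4)=9, g(5)=15, g(6)=24, ..., g(10)=165

Answer: 165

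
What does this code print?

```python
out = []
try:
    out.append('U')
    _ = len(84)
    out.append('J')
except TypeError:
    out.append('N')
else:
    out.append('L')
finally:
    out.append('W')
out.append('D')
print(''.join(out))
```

Execution trace: 'U' (try body) → 'N' (except TypeError) → 'W' (finally) → 'D' (after the try/except). Output: UNWD

Answer: UNWD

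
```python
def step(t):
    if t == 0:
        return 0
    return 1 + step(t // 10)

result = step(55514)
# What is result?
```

Count of digits of 55514: 5

Answer: 5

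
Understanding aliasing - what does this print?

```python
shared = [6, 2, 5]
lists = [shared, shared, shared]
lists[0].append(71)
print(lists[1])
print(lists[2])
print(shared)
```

Key concept: list of same reference.
Step by step:
`shared = [6, 2, 5]` → shared = [6, 2, 5]
`lists = [shared, shared, shared]` → lists = [[6, 2, 5], [6, 2, 5], [6, 2, 5]]
`lists[0].append(71)` → shared = [6, 2, 5, 71]; lists = [[6, 2, 5, 71], [6, 2, 5, 71], [6, 2, 5, 71]]
`print(lists[1])` → prints [6, 2, 5, 71]
`print(lists[2])` → prints [6, 2, 5, 71]
`print(shared)` → prints [6, 2, 5, 71]

Answer:
[6, 2, 5, 71]
[6, 2, 5, 71]
[6, 2, 5, 71]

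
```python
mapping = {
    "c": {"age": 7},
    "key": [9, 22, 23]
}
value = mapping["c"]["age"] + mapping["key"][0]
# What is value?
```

Trace:
`mapping = { ...` → mapping = {'c': {'age': 7}, 'key': [9, 22, 23]}
`value = mapping["c"]["age"] + mapping["key"][0]` → value = 16
So value = 16

Answer: 16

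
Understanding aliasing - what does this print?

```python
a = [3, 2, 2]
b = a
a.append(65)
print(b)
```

Key concept: basic list aliasing.
Step by step:
`a = [3, 2, 2]` → a = [3, 2, 2]
`b = a` → b = [3, 2, 2] (same object as a)
`a.append(65)` → a = [3, 2, 2, 65] (same object as b); b = [3, 2, 2, 65] (same object as a)
`print(b)` → prints [3, 2, 2, 65]

Answer: [3, 2, 2, 65]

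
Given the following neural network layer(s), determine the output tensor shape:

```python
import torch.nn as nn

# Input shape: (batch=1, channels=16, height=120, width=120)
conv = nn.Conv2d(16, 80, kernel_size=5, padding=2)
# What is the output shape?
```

Input: (1, 16, 120, 120) -> Output: (1, 80, 120, 120)

Answer: (1, 80, 120, 120)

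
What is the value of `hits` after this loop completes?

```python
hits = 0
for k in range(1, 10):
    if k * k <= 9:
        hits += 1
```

Count numbers where k² ≤ 9
`hits` takes the values: 0 → 1 → 2 → 3

Answer: 3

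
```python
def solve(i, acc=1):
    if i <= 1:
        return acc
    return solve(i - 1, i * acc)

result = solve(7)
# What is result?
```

Accumulator trace (n, acc): (7, 1) -> (6, 7) -> (5, 42) -> (4, 210) -> (3, 840) -> (2, 2520) -> (1, 5040) -> return 5040

Answer: 5040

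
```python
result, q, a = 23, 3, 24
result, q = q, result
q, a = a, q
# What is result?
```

Trace:
`result, q, a = 23, 3, 24` → result = 23; q = 3; a = 24
`result, q = q, result` → result = 3; q = 23
`q, a = a, q` → q = 24; a = 23
So result = 3

Answer: 3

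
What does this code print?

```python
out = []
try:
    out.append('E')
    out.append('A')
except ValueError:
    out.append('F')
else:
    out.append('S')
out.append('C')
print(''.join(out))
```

Execution trace: 'E' (try body) → 'A' (try body, no exception) → 'S' (else) → 'C' (after the try/except). Output: EASC

Answer: EASC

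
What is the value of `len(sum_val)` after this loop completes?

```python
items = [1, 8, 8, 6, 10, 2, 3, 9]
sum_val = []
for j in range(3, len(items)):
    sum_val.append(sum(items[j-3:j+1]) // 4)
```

Number of 4-element averages
`sum_val` takes the values: [] → [5] → [5, 8] → [5, 8, 6] → [5, 8, 6, 5] → [5, 8, 6, 5, 6]
So `len(sum_val)` = 5

Answer: 5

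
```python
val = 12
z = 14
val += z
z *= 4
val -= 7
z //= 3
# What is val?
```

Trace:
`val = 12` → val = 12
`z = 14` → z = 14
`val += z` → val = 26
`z *= 4` → z = 56
`val -= 7` → val = 19
`z //= 3` → z = 18
So val = 19

Answer: 19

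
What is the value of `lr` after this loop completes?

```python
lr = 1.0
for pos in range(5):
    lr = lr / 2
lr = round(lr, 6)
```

Halving LR 5 times: 1 / 2^5
`lr` takes the values: 1.0 → 0.5 → 0.25 → 0.125 → 0.0625 → 0.03125

Answer: 0.03125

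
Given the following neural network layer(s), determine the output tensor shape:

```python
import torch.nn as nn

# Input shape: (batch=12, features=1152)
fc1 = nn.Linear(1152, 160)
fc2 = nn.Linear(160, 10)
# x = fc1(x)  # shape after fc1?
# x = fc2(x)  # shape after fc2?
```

Input: (12, 1152) -> after fc1: (12, 160) -> Output: (12, 10)

Answer: (12, 10)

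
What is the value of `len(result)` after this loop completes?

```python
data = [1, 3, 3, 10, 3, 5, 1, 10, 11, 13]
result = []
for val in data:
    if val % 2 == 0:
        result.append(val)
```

Count even numbers in [1, 3, 3, 10, 3, 5, 1, 10, 11, 13]
`result` takes the values: [] → [10] → [10, 10]
So `len(result)` = 2

Answer: 2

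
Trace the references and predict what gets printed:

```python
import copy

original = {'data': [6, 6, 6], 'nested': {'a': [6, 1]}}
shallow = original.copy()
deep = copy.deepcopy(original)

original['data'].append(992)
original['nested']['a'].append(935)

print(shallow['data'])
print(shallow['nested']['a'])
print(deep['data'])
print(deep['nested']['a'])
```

Key concept: comparing shallow vs deep copy.
Step by step:
`original = {'data': [6, 6, 6], 'nested': {'a': [6, 1]}}` → original = {'data': [6, 6, 6], 'nested': {'a': [6, 1]}}
`shallow = original.copy()` → shallow = {'data': [6, 6, 6], 'nested': {'a': [6, 1]}}
`deep = copy.deepcopy(original)` → deep = {'data': [6, 6, 6], 'nested': {'a': [6, 1]}}
`original['data'].append(992)` → original = {'data': [6, 6, 6, 992], 'nested': {'a': [6, 1]}}; shallow = {'data': [6, 6, 6, 992], 'nested': {'a': [6, 1]}}
`original['nested']['a'].append(935)` → original = {'data': [6, 6, 6, 992], 'nested': {'a': [6, 1, 935]}}; shallow = {'data': [6, 6, 6, 992], 'nested': {'a': [6, 1, 935]}}
`print(shallow['data'])` → prints [6, 6, 6, 992]
`print(shallow['nested']['a'])` → prints [6, 1, 935]
`print(deep['data'])` → prints [6, 6, 6]
`print(deep['nested']['a'])` → prints [6, 1]

Answer:
[6, 6, 6, 992]
[6, 1, 935]
[6, 6, 6]
[6, 1]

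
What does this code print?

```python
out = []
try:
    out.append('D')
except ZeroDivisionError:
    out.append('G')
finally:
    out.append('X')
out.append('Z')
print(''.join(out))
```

Execution trace: 'D' (try body, no exception) → 'X' (finally) → 'Z' (after the try/except). Output: DXZ

Answer: DXZ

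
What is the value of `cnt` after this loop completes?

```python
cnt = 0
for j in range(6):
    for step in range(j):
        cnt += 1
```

Triangle number: 0+1+2+...+5
`cnt` takes the values: 0 → 1 → 2 → 3 → 4 → 5 → 6 → 7 → 8 → 9 → 10 → 11 → 12 → 13 → 14 → 15

Answer: 15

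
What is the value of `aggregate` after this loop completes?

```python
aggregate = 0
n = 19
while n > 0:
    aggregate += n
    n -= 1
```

Sum 19 down to 1
`aggregate` takes the values: 0 → 19 → 37 → 54 → 70 → 85 → 99 → 112 → 124 → 135 → 145 → 154 → 162 → 169 → 175 → 180 → 184 → 187 → 189 → 190

Answer: 190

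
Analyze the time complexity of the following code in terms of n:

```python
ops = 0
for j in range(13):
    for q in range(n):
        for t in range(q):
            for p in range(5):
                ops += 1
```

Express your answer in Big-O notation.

Each loop level contributes: 1 × n × n × 1. Multiplying the contributions gives O(n^2).

Answer: O(n^2)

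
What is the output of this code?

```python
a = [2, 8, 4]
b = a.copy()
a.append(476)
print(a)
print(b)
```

Key concept: list.copy() creates independent copy.
Step by step:
`a = [2, 8, 4]` → a = [2, 8, 4]
`b = a.copy()` → b = [2, 8, 4]
`a.append(476)` → a = [2, 8, 4, 476]
`print(a)` → prints [2, 8, 4, 476]
`print(b)` → prints [2, 8, 4]

Answer:
[2, 8, 4, 476]
[2, 8, 4]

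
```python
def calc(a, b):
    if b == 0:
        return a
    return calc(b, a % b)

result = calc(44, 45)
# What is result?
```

calc(44, 45) -> calc(45, 44) -> calc(44, 1) -> calc(1, 0) -> 1

Answer: 1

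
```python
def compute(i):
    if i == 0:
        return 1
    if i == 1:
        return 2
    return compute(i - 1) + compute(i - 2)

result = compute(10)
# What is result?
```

Build up from base cases: compute(0)=1, compute(1)=2, compute(2)=3, compute(3)=5, compute(4)=8, compute(5)=13, compute(6)=21, ..., compute(10)=144

Answer: 144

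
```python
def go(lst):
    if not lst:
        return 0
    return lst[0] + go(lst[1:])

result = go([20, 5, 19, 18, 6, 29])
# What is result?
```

20 + 5 + 19 + 18 + 6 + 29 + 0 = 97

Answer: 97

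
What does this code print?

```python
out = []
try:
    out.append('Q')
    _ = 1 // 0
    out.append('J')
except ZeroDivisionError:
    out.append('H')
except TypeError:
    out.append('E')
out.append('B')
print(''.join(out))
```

Execution trace: 'Q' (try body) → 'H' (except ZeroDivisionError) → 'B' (after the try/except). Output: QHB

Answer: QHB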